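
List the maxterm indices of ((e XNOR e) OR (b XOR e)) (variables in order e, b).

ΠM() = TRUE (no maxterms)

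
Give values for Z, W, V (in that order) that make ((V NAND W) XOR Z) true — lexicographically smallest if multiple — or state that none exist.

Z=0, W=0, V=0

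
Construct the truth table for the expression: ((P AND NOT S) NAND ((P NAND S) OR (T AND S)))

P | T | S | Output
------------------
0 | 0 | 0 | 1
0 | 0 | 1 | 1
0 | 1 | 0 | 1
0 | 1 | 1 | 1
1 | 0 | 0 | 0
1 | 0 | 1 | 1
1 | 1 | 0 | 0
1 | 1 | 1 | 1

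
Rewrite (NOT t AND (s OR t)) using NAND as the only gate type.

(((t NAND t) NAND ((s NAND s) NAND (t NAND t))) NAND ((t NAND t) NAND ((s NAND s) NAND (t NAND t))))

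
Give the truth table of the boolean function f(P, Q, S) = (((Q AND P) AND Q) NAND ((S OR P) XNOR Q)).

P | Q | S | Output
------------------
0 | 0 | 0 | 1
0 | 0 | 1 | 1
0 | 1 | 0 | 1
0 | 1 | 1 | 1
1 | 0 | 0 | 1
1 | 0 | 1 | 1
1 | 1 | 0 | 0
1 | 1 | 1 | 0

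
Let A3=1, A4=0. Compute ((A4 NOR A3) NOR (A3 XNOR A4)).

Substituting: ((0 NOR 1) NOR (1 XNOR 0))
= 1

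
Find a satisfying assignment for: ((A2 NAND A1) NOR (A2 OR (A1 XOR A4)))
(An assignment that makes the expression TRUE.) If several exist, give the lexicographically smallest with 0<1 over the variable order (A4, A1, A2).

UNSATISFIABLE - no assignment makes this expression true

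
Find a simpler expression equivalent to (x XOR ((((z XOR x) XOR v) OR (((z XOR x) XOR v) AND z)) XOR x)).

By XOR self-cancellation ((E XOR v) XOR v = E) then absorption (E OR (E AND v) = E):
= ((z XOR x) XOR v)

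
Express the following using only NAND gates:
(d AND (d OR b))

((d NAND ((d NAND d) NAND (b NAND b))) NAND (d NAND ((d NAND d) NAND (b NAND b))))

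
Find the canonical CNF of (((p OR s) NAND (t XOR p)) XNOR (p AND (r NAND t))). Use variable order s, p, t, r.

(s OR p OR t OR r) AND (s OR p OR t OR NOT r) AND (s OR p OR NOT t OR r) AND (s OR p OR NOT t OR NOT r) AND (s OR NOT p OR t OR r) AND (s OR NOT p OR t OR NOT r) AND (s OR NOT p OR NOT t OR NOT r) AND (NOT s OR p OR t OR r) AND (NOT s OR p OR t OR NOT r) AND (NOT s OR NOT p OR t OR r) AND (NOT s OR NOT p OR t OR NOT r) AND (NOT s OR NOT p OR NOT t OR NOT r)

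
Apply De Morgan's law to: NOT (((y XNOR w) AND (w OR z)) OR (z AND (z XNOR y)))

NOT ((y XNOR w) AND (w OR z)) AND NOT (z AND (z XNOR y))
De Morgan's: NOT(OR of terms) = AND of negations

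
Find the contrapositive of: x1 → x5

Contrapositive: NOT x5 → NOT x1
Note: A statement and its contrapositive are logically equivalent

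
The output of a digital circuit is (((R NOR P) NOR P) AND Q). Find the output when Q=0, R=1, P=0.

Substituting: (((1 NOR 0) NOR 0) AND 0)
= 0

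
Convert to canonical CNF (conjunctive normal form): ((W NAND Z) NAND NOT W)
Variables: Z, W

(Z OR W) AND (NOT Z OR W)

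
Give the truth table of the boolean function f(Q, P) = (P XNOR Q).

Q | P | Output
--------------
0 | 0 | 1
0 | 1 | 0
1 | 0 | 0
1 | 1 | 1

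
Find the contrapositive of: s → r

Contrapositive: NOT r → NOT s
Note: A statement and its contrapositive are logically equivalent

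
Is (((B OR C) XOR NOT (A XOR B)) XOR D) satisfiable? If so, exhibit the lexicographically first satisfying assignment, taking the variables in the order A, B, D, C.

A=0, B=0, D=0, C=0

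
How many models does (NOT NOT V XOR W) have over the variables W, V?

Satisfying assignments: (0,1), (1,0)
Count: 2 out of 4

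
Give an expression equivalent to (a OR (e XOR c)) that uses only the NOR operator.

((a NOR ((((e NOR c) NOR (e NOR c)) NOR ((e NOR c) NOR (e NOR c))) NOR ((((e NOR e) NOR (c NOR c)) NOR ((e NOR e) NOR (c NOR c))) NOR (((e NOR e) NOR (c NOR c)) NOR ((e NOR e) NOR (c NOR c)))))) NOR (a NOR ((((e NOR c) NOR (e NOR c)) NOR ((e NOR c) NOR (e NOR c))) NOR ((((e NOR e) NOR (c NOR c)) NOR ((e NOR e) NOR (c NOR c))) NOR (((e NOR e) NOR (c NOR c)) NOR ((e NOR e) NOR (c NOR c)))))))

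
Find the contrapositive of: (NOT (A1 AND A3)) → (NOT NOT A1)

Contrapositive: NOT A1 → (A1 AND A3)
Note: A statement and its contrapositive are logically equivalent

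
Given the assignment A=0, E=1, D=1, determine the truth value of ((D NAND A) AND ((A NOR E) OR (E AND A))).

Substituting: ((1 NAND 0) AND ((0 NOR 1) OR (1 AND 0)))
= 0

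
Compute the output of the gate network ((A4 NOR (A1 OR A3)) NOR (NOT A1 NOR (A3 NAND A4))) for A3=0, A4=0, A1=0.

Substituting: ((0 NOR (0 OR 0)) NOR (NOT 0 NOR (0 NAND 0)))
= 0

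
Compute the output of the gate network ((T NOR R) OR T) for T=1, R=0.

Substituting: ((1 NOR 0) OR 1)
= 1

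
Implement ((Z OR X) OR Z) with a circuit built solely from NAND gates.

((((Z NAND Z) NAND (X NAND X)) NAND ((Z NAND Z) NAND (X NAND X))) NAND (Z NAND Z))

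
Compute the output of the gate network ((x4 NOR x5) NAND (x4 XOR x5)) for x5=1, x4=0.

Substituting: ((0 NOR 1) NAND (0 XOR 1))
= 1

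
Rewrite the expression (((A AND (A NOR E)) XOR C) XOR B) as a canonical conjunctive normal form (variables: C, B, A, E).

(C OR B OR A OR E) AND (C OR B OR A OR NOT E) AND (C OR B OR NOT A OR E) AND (C OR B OR NOT A OR NOT E) AND (NOT C OR NOT B OR A OR E) AND (NOT C OR NOT B OR A OR NOT E) AND (NOT C OR NOT B OR NOT A OR E) AND (NOT C OR NOT B OR NOT A OR NOT E)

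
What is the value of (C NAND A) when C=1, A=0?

Substituting: (1 NAND 0)
= 1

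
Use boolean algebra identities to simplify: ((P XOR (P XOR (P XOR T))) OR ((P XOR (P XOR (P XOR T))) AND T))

By absorption (E OR (E AND v) = E) then XOR self-cancellation ((E XOR v) XOR v = E):
= (P XOR T)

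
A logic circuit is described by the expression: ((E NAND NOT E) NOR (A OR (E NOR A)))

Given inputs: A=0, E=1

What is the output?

Substituting: ((1 NAND NOT 1) NOR (0 OR (1 NOR 0)))
= 0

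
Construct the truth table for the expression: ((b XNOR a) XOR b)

a | b | Output
--------------
0 | 0 | 1
0 | 1 | 1
1 | 0 | 0
1 | 1 | 0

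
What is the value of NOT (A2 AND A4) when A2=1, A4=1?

Substituting: NOT (1 AND 1)
= 0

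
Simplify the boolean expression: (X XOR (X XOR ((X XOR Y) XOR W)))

By XOR self-cancellation ((E XOR v) XOR v = E):
= ((X XOR Y) XOR W)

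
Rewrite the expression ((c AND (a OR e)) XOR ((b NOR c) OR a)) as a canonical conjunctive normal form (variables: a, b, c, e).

(a OR b OR NOT c OR e) AND (a OR NOT b OR c OR e) AND (a OR NOT b OR c OR NOT e) AND (a OR NOT b OR NOT c OR e) AND (NOT a OR b OR NOT c OR e) AND (NOT a OR b OR NOT c OR NOT e) AND (NOT a OR NOT b OR NOT c OR e) AND (NOT a OR NOT b OR NOT c OR NOT e)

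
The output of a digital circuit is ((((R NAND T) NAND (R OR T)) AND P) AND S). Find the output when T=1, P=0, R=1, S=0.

Substituting: ((((1 NAND 1) NAND (1 OR 1)) AND 0) AND 0)
= 0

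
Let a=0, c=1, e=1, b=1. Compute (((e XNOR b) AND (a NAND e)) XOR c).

Substituting: (((1 XNOR 1) AND (0 NAND 1)) XOR 1)
= 0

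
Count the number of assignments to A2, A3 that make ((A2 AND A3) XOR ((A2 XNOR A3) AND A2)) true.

No assignment satisfies the expression.
Count: 0 out of 4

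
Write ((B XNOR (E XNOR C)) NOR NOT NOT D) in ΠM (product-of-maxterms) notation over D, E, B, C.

ΠM(1, 2, 4, 7, 8, 9, 10, 11, 12, 13, 14, 15) = (D OR E OR B OR NOT C) AND (D OR E OR NOT B OR C) AND (D OR NOT E OR B OR C) AND (D OR NOT E OR NOT B OR NOT C) AND (NOT D OR E OR B OR C) AND (NOT D OR E OR B OR NOT C) AND (NOT D OR E OR NOT B OR C) AND (NOT D OR E OR NOT B OR NOT C) AND (NOT D OR NOT E OR B OR C) AND (NOT D OR NOT E OR B OR NOT C) AND (NOT D OR NOT E OR NOT B OR C) AND (NOT D OR NOT E OR NOT B OR NOT C)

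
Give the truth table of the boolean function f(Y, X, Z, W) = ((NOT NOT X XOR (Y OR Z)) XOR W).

Y | X | Z | W | Output
----------------------
0 | 0 | 0 | 0 | 0
0 | 0 | 0 | 1 | 1
0 | 0 | 1 | 0 | 1
0 | 0 | 1 | 1 | 0
0 | 1 | 0 | 0 | 1
0 | 1 | 0 | 1 | 0
0 | 1 | 1 | 0 | 0
0 | 1 | 1 | 1 | 1
1 | 0 | 0 | 0 | 1
1 | 0 | 0 | 1 | 0
1 | 0 | 1 | 0 | 1
1 | 0 | 1 | 1 | 0
1 | 1 | 0 | 0 | 0
1 | 1 | 0 | 1 | 1
1 | 1 | 1 | 0 | 0
1 | 1 | 1 | 1 | 1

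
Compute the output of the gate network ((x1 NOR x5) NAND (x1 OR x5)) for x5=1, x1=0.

Substituting: ((0 NOR 1) NAND (0 OR 1))
= 1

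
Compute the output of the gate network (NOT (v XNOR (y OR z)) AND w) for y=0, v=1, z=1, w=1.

Substituting: (NOT (1 XNOR (0 OR 1)) AND 1)
= 0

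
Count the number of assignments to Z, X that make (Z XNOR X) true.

Satisfying assignments: (0,0), (1,1)
Count: 2 out of 4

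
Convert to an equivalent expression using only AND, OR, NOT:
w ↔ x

(w AND x) OR (NOT w AND NOT x)
(Biconditional = both true or both false)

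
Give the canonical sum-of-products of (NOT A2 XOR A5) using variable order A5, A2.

Σm(0, 3) = (NOT A5 AND NOT A2) OR (A5 AND A2)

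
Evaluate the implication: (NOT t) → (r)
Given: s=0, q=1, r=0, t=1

Antecedent (NOT t) = 0; consequent (r) = 0.
0 → 0 = 1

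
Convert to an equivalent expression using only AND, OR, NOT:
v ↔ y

(v AND y) OR (NOT v AND NOT y)
(Biconditional = both true or both false)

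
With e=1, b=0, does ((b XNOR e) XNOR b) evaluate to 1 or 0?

Substituting: ((0 XNOR 1) XNOR 0)
= 1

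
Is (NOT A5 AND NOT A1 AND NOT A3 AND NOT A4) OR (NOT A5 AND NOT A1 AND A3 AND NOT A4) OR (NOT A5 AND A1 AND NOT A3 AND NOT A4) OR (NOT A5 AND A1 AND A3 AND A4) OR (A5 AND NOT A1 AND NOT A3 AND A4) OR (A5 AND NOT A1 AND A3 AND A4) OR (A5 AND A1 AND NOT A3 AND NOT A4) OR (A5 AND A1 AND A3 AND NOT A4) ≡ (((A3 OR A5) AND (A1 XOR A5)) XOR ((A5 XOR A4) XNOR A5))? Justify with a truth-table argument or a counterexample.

Yes, they are equivalent — the two output columns agree on all 16 assignments:
A5 | A1 | A3 | A4 | Expression 1 | Expression 2
-----------------------------------------------
0 | 0 | 0 | 0 | 1 | 1
0 | 0 | 0 | 1 | 0 | 0
0 | 0 | 1 | 0 | 1 | 1
0 | 0 | 1 | 1 | 0 | 0
0 | 1 | 0 | 0 | 1 | 1
0 | 1 | 0 | 1 | 0 | 0
0 | 1 | 1 | 0 | 0 | 0
0 | 1 | 1 | 1 | 1 | 1
1 | 0 | 0 | 0 | 0 | 0
1 | 0 | 0 | 1 | 1 | 1
1 | 0 | 1 | 0 | 0 | 0
1 | 0 | 1 | 1 | 1 | 1
1 | 1 | 0 | 0 | 1 | 1
1 | 1 | 0 | 1 | 0 | 0
1 | 1 | 1 | 0 | 1 | 1
1 | 1 | 1 | 1 | 0 | 0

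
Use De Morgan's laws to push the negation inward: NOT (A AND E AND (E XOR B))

NOT A OR NOT E OR NOT (E XOR B)
De Morgan's: NOT(AND of terms) = OR of negations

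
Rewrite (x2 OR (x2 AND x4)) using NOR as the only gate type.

((x2 NOR ((x2 NOR x2) NOR (x4 NOR x4))) NOR (x2 NOR ((x2 NOR x2) NOR (x4 NOR x4))))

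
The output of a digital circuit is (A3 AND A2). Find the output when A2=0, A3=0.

Substituting: (0 AND 0)
= 0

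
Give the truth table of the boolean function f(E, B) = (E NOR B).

E | B | Output
--------------
0 | 0 | 1
0 | 1 | 0
1 | 0 | 0
1 | 1 | 0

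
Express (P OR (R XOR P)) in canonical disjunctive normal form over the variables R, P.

(NOT R AND P) OR (R AND NOT P) OR (R AND P)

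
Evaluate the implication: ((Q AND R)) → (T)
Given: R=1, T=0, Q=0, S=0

Antecedent ((Q AND R)) = 0; consequent (T) = 0.
0 → 0 = 1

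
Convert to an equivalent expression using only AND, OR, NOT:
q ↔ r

(q AND r) OR (NOT q AND NOT r)
(Biconditional = both true or both false)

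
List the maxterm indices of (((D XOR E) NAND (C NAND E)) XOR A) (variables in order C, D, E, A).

ΠM(1, 2, 4, 7, 9, 11, 12, 15) = (C OR D OR E OR NOT A) AND (C OR D OR NOT E OR A) AND (C OR NOT D OR E OR A) AND (C OR NOT D OR NOT E OR NOT A) AND (NOT C OR D OR E OR NOT A) AND (NOT C OR D OR NOT E OR NOT A) AND (NOT C OR NOT D OR E OR A) AND (NOT C OR NOT D OR NOT E OR NOT A)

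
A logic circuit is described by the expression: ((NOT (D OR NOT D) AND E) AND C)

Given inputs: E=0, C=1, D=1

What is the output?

Substituting: ((NOT (1 OR NOT 1) AND 0) AND 1)
= 0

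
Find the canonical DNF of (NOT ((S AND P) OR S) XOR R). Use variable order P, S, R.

(NOT P AND NOT S AND NOT R) OR (NOT P AND S AND R) OR (P AND NOT S AND NOT R) OR (P AND S AND R)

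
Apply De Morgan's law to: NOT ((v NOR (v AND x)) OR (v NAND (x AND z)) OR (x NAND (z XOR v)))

NOT (v NOR (v AND x)) AND NOT (v NAND (x AND z)) AND NOT (x NAND (z XOR v))
De Morgan's: NOT(OR of terms) = AND of negations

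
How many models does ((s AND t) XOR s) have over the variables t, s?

Satisfying assignments: (0,1)
Count: 1 out of 4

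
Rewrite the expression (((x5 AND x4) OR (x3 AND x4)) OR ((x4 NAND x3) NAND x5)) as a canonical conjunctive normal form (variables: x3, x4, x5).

(x3 OR x4 OR NOT x5) AND (NOT x3 OR x4 OR NOT x5)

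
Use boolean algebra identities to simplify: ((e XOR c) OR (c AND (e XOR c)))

By absorption (E OR (E AND v) = E):
= (e XOR c)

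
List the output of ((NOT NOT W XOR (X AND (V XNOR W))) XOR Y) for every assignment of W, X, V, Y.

W | X | V | Y | Output
----------------------
0 | 0 | 0 | 0 | 0
0 | 0 | 0 | 1 | 1
0 | 0 | 1 | 0 | 0
0 | 0 | 1 | 1 | 1
0 | 1 | 0 | 0 | 1
0 | 1 | 0 | 1 | 0
0 | 1 | 1 | 0 | 0
0 | 1 | 1 | 1 | 1
1 | 0 | 0 | 0 | 1
1 | 0 | 0 | 1 | 0
1 | 0 | 1 | 0 | 1
1 | 0 | 1 | 1 | 0
1 | 1 | 0 | 0 | 1
1 | 1 | 0 | 1 | 0
1 | 1 | 1 | 0 | 0
1 | 1 | 1 | 1 | 1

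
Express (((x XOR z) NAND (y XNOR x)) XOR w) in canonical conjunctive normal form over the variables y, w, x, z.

(y OR w OR x OR NOT z) AND (y OR NOT w OR x OR z) AND (y OR NOT w OR NOT x OR z) AND (y OR NOT w OR NOT x OR NOT z) AND (NOT y OR w OR NOT x OR z) AND (NOT y OR NOT w OR x OR z) AND (NOT y OR NOT w OR x OR NOT z) AND (NOT y OR NOT w OR NOT x OR NOT z)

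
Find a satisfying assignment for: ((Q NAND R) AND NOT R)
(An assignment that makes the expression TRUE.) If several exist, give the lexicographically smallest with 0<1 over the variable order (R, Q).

R=0, Q=0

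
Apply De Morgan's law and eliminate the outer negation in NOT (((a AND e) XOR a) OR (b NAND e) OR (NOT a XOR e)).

NOT ((a AND e) XOR a) AND NOT (b NAND e) AND NOT (NOT a XOR e)
De Morgan's: NOT(OR of terms) = AND of negations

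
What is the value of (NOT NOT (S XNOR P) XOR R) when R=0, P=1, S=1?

Substituting: (NOT NOT (1 XNOR 1) XOR 0)
= 1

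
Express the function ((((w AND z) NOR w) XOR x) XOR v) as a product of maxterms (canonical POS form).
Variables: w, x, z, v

ΠM(1, 3, 4, 6, 8, 10, 13, 15) = (w OR x OR z OR NOT v) AND (w OR x OR NOT z OR NOT v) AND (w OR NOT x OR z OR v) AND (w OR NOT x OR NOT z OR v) AND (NOT w OR x OR z OR v) AND (NOT w OR x OR NOT z OR v) AND (NOT w OR NOT x OR z OR NOT v) AND (NOT w OR NOT x OR NOT z OR NOT v)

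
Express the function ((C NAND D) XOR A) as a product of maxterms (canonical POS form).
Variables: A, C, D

ΠM(3, 4, 5, 6) = (A OR NOT C OR NOT D) AND (NOT A OR C OR D) AND (NOT A OR C OR NOT D) AND (NOT A OR NOT C OR D)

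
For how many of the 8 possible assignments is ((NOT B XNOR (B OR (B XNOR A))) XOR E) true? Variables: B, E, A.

Satisfying assignments: (0,0,0), (0,1,1), (1,1,0), (1,1,1)
Count: 4 out of 8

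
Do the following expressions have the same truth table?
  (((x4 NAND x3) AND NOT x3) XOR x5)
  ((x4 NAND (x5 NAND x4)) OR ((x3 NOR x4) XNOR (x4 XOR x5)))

No. Counterexample: with x4=0, x3=0, x5=1, Expression 1 = 0 but Expression 2 = 1.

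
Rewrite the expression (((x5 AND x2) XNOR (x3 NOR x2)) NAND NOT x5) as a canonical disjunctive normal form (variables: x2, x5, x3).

(NOT x2 AND NOT x5 AND NOT x3) OR (NOT x2 AND x5 AND NOT x3) OR (NOT x2 AND x5 AND x3) OR (x2 AND x5 AND NOT x3) OR (x2 AND x5 AND x3)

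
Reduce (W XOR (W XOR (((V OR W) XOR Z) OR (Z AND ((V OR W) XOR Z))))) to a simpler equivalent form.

By XOR self-cancellation ((E XOR v) XOR v = E) then absorption (E OR (E AND v) = E):
= ((V OR W) XOR Z)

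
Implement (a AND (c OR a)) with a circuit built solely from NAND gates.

((a NAND ((c NAND c) NAND (a NAND a))) NAND (a NAND ((c NAND c) NAND (a NAND a))))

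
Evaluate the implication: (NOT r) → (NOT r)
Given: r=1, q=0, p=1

Antecedent (NOT r) = 0; consequent (NOT r) = 0.
0 → 0 = 1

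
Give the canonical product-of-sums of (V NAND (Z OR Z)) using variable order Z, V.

ΠM(3) = (NOT Z OR NOT V)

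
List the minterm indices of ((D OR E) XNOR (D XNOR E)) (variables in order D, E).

Σm(3) = (D AND E)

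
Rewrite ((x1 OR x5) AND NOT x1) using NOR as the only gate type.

((((x1 NOR x5) NOR (x1 NOR x5)) NOR ((x1 NOR x5) NOR (x1 NOR x5))) NOR ((x1 NOR x1) NOR (x1 NOR x1)))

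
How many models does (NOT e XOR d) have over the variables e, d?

Satisfying assignments: (0,0), (1,1)
Count: 2 out of 4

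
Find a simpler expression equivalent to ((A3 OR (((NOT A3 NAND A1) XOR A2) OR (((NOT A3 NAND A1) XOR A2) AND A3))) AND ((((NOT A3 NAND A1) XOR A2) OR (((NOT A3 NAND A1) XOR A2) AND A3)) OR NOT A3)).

By distribution ((E OR v) AND (E OR NOT v) = E) then absorption (E OR (E AND v) = E):
= ((NOT A3 NAND A1) XOR A2)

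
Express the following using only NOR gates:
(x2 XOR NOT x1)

((((x2 NOR (x1 NOR x1)) NOR (x2 NOR (x1 NOR x1))) NOR ((x2 NOR (x1 NOR x1)) NOR (x2 NOR (x1 NOR x1)))) NOR ((((x2 NOR x2) NOR ((x1 NOR x1) NOR (x1 NOR x1))) NOR ((x2 NOR x2) NOR ((x1 NOR x1) NOR (x1 NOR x1)))) NOR (((x2 NOR x2) NOR ((x1 NOR x1) NOR (x1 NOR x1))) NOR ((x2 NOR x2) NOR ((x1 NOR x1) NOR (x1 NOR x1))))))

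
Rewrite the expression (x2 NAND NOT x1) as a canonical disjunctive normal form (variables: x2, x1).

(NOT x2 AND NOT x1) OR (NOT x2 AND x1) OR (x2 AND x1)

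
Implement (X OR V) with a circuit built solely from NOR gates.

((X NOR V) NOR (X NOR V))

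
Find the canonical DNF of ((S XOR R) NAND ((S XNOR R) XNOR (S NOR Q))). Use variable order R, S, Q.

(NOT R AND NOT S AND NOT Q) OR (NOT R AND NOT S AND Q) OR (R AND NOT S AND NOT Q) OR (R AND S AND NOT Q) OR (R AND S AND Q)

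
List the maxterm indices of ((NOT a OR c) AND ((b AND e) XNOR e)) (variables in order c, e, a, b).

ΠM(2, 3, 4, 6, 7, 12, 14) = (c OR e OR NOT a OR b) AND (c OR e OR NOT a OR NOT b) AND (c OR NOT e OR a OR b) AND (c OR NOT e OR NOT a OR b) AND (c OR NOT e OR NOT a OR NOT b) AND (NOT c OR NOT e OR a OR b) AND (NOT c OR NOT e OR NOT a OR b)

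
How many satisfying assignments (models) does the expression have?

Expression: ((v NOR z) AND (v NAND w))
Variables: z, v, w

Satisfying assignments: (0,0,0), (0,0,1)
Count: 2 out of 8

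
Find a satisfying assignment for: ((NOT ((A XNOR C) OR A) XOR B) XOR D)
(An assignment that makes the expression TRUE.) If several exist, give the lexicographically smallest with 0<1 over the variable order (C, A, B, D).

C=0, A=0, B=0, D=1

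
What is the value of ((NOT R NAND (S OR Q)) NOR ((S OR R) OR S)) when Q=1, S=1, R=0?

Substituting: ((NOT 0 NAND (1 OR 1)) NOR ((1 OR 0) OR 1))
= 0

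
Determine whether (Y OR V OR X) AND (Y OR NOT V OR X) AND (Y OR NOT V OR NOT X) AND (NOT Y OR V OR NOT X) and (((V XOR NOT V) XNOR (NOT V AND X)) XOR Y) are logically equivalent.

Yes, they are equivalent — the two output columns agree on all 8 assignments:
Y | V | X | Expression 1 | Expression 2
---------------------------------------
0 | 0 | 0 | 0 | 0
0 | 0 | 1 | 1 | 1
0 | 1 | 0 | 0 | 0
0 | 1 | 1 | 0 | 0
1 | 0 | 0 | 1 | 1
1 | 0 | 1 | 0 | 0
1 | 1 | 0 | 1 | 1
1 | 1 | 1 | 1 | 1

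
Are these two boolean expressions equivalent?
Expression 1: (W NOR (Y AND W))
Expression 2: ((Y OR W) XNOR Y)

No. Counterexample: with Y=1, W=1, Expression 1 = 0 but Expression 2 = 1.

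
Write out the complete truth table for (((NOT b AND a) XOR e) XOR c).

b | a | e | c | Output
----------------------
0 | 0 | 0 | 0 | 0
0 | 0 | 0 | 1 | 1
0 | 0 | 1 | 0 | 1
0 | 0 | 1 | 1 | 0
0 | 1 | 0 | 0 | 1
0 | 1 | 0 | 1 | 0
0 | 1 | 1 | 0 | 0
0 | 1 | 1 | 1 | 1
1 | 0 | 0 | 0 | 0
1 | 0 | 0 | 1 | 1
1 | 0 | 1 | 0 | 1
1 | 0 | 1 | 1 | 0
1 | 1 | 0 | 0 | 0
1 | 1 | 0 | 1 | 1
1 | 1 | 1 | 0 | 1
1 | 1 | 1 | 1 | 0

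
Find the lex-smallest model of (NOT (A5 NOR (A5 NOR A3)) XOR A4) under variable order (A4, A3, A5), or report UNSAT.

A4=0, A3=0, A5=0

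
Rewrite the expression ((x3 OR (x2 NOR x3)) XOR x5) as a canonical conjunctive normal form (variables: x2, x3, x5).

(x2 OR x3 OR NOT x5) AND (x2 OR NOT x3 OR NOT x5) AND (NOT x2 OR x3 OR x5) AND (NOT x2 OR NOT x3 OR NOT x5)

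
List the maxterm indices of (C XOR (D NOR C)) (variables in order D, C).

ΠM(2) = (NOT D OR C)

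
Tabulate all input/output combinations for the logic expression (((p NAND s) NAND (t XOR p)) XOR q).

t | s | p | q | Output
----------------------
0 | 0 | 0 | 0 | 1
0 | 0 | 0 | 1 | 0
0 | 0 | 1 | 0 | 0
0 | 0 | 1 | 1 | 1
0 | 1 | 0 | 0 | 1
0 | 1 | 0 | 1 | 0
0 | 1 | 1 | 0 | 1
0 | 1 | 1 | 1 | 0
1 | 0 | 0 | 0 | 0
1 | 0 | 0 | 1 | 1
1 | 0 | 1 | 0 | 1
1 | 0 | 1 | 1 | 0
1 | 1 | 0 | 0 | 0
1 | 1 | 0 | 1 | 1
1 | 1 | 1 | 0 | 1
1 | 1 | 1 | 1 | 0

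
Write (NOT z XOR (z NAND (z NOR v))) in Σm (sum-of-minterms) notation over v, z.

Σm(1, 3) = (NOT v AND z) OR (v AND z)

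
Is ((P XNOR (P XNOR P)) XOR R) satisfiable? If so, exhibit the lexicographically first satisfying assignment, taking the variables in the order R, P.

R=0, P=1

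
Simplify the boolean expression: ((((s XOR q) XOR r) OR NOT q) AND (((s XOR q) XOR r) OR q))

By distribution ((E OR v) AND (E OR NOT v) = E):
= ((s XOR q) XOR r)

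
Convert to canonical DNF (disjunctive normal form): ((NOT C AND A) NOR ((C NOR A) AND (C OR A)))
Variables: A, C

(NOT A AND NOT C) OR (NOT A AND C) OR (A AND C)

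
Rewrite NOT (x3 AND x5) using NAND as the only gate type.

(((x3 NAND x5) NAND (x3 NAND x5)) NAND ((x3 NAND x5) NAND (x3 NAND x5)))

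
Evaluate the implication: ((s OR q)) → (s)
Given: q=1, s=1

Antecedent ((s OR q)) = 1; consequent (s) = 1.
1 → 1 = 1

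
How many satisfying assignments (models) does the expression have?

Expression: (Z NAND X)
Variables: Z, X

Satisfying assignments: (0,0), (0,1), (1,0)
Count: 3 out of 4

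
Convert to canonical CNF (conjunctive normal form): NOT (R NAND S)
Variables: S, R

(S OR R) AND (S OR NOT R) AND (NOT S OR R)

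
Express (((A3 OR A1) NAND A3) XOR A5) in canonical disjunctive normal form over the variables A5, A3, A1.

(NOT A5 AND NOT A3 AND NOT A1) OR (NOT A5 AND NOT A3 AND A1) OR (A5 AND A3 AND NOT A1) OR (A5 AND A3 AND A1)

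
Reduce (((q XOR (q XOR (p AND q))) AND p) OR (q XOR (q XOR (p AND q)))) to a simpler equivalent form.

By absorption (E OR (E AND v) = E) then XOR self-cancellation ((E XOR v) XOR v = E):
= (p AND q)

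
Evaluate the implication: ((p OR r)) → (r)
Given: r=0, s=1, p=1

Antecedent ((p OR r)) = 1; consequent (r) = 0.
1 → 0 = 0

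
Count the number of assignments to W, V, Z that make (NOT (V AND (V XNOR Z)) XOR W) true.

Satisfying assignments: (0,0,0), (0,0,1), (0,1,0), (1,1,1)
Count: 4 out of 8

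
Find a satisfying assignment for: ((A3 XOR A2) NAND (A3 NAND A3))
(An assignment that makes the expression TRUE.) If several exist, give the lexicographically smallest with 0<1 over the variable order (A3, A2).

A3=0, A2=0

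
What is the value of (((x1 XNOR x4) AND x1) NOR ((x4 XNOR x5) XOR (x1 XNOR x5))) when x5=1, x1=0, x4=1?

Substituting: (((0 XNOR 1) AND 0) NOR ((1 XNOR 1) XOR (0 XNOR 1)))
= 0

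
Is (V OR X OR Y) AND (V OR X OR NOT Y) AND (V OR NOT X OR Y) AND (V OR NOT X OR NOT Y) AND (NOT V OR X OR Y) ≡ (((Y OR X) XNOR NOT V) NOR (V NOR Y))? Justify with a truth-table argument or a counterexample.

Yes, they are equivalent — the two output columns agree on all 8 assignments:
V | X | Y | Expression 1 | Expression 2
---------------------------------------
0 | 0 | 0 | 0 | 0
0 | 0 | 1 | 0 | 0
0 | 1 | 0 | 0 | 0
0 | 1 | 1 | 0 | 0
1 | 0 | 0 | 0 | 0
1 | 0 | 1 | 1 | 1
1 | 1 | 0 | 1 | 1
1 | 1 | 1 | 1 | 1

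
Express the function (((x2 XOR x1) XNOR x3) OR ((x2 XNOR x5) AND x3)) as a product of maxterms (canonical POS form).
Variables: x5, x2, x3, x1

ΠM(1, 4, 7, 9, 10, 12) = (x5 OR x2 OR x3 OR NOT x1) AND (x5 OR NOT x2 OR x3 OR x1) AND (x5 OR NOT x2 OR NOT x3 OR NOT x1) AND (NOT x5 OR x2 OR x3 OR NOT x1) AND (NOT x5 OR x2 OR NOT x3 OR x1) AND (NOT x5 OR NOT x2 OR x3 OR x1)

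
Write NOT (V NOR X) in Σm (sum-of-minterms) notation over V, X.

Σm(1, 2, 3) = (NOT V AND X) OR (V AND NOT X) OR (V AND X)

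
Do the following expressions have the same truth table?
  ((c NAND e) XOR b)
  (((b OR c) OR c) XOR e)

No. Counterexample: with c=0, b=0, e=0, Expression 1 = 1 but Expression 2 = 0.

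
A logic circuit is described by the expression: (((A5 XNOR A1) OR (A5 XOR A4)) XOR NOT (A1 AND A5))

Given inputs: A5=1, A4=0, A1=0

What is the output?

Substituting: (((1 XNOR 0) OR (1 XOR 0)) XOR NOT (0 AND 1))
= 0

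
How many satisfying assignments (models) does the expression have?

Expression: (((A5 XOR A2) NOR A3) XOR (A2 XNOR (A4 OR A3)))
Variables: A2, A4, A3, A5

Satisfying assignments: (0,0,0,1), (0,1,0,0), (1,0,0,1), (1,0,1,0), (1,0,1,1), (1,1,0,0), (1,1,1,0), (1,1,1,1)
Count: 8 out of 16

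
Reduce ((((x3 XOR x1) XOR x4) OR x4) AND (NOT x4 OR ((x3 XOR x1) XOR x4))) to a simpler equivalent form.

By distribution ((E OR v) AND (E OR NOT v) = E):
= ((x3 XOR x1) XOR x4)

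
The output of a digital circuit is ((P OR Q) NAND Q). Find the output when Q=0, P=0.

Substituting: ((0 OR 0) NAND 0)
= 1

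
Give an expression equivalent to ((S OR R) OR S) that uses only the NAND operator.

((((S NAND S) NAND (R NAND R)) NAND ((S NAND S) NAND (R NAND R))) NAND (S NAND S))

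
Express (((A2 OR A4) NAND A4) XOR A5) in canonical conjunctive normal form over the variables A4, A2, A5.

(A4 OR A2 OR NOT A5) AND (A4 OR NOT A2 OR NOT A5) AND (NOT A4 OR A2 OR A5) AND (NOT A4 OR NOT A2 OR A5)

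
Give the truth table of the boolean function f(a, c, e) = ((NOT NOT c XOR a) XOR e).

a | c | e | Output
------------------
0 | 0 | 0 | 0
0 | 0 | 1 | 1
0 | 1 | 0 | 1
0 | 1 | 1 | 0
1 | 0 | 0 | 1
1 | 0 | 1 | 0
1 | 1 | 0 | 0
1 | 1 | 1 | 1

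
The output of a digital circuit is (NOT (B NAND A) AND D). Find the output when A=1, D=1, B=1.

Substituting: (NOT (1 NAND 1) AND 1)
= 1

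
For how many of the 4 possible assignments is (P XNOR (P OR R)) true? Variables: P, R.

Satisfying assignments: (0,0), (1,0), (1,1)
Count: 3 out of 4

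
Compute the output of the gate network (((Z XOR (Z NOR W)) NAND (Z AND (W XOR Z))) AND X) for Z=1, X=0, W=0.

Substituting: (((1 XOR (1 NOR 0)) NAND (1 AND (0 XOR 1))) AND 0)
= 0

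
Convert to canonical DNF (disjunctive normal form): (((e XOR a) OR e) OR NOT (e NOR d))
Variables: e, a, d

(NOT e AND NOT a AND d) OR (NOT e AND a AND NOT d) OR (NOT e AND a AND d) OR (e AND NOT a AND NOT d) OR (e AND NOT a AND d) OR (e AND a AND NOT d) OR (e AND a AND d)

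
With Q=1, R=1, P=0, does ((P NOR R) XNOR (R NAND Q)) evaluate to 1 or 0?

Substituting: ((0 NOR 1) XNOR (1 NAND 1))
= 1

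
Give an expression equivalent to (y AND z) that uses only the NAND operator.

((y NAND z) NAND (y NAND z))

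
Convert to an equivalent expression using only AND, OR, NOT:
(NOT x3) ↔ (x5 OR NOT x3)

((NOT x3) AND (x5 OR NOT x3)) OR (x3 AND NOT (x5 OR NOT x3))
(Biconditional = both true or both false)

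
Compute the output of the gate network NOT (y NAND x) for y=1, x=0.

Substituting: NOT (1 NAND 0)
= 0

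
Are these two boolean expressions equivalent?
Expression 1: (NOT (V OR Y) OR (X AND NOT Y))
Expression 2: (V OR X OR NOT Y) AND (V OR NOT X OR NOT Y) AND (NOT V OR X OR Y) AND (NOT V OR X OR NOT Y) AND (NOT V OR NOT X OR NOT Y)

Yes, they are equivalent — the two output columns agree on all 8 assignments:
V | X | Y | Expression 1 | Expression 2
---------------------------------------
0 | 0 | 0 | 1 | 1
0 | 0 | 1 | 0 | 0
0 | 1 | 0 | 1 | 1
0 | 1 | 1 | 0 | 0
1 | 0 | 0 | 0 | 0
1 | 0 | 1 | 0 | 0
1 | 1 | 0 | 1 | 1
1 | 1 | 1 | 0 | 0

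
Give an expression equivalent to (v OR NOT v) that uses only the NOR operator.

((v NOR (v NOR v)) NOR (v NOR (v NOR v)))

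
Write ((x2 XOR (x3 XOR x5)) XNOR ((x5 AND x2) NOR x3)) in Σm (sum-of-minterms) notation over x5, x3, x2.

Σm(1, 3, 4, 5, 6) = (NOT x5 AND NOT x3 AND x2) OR (NOT x5 AND x3 AND x2) OR (x5 AND NOT x3 AND NOT x2) OR (x5 AND NOT x3 AND x2) OR (x5 AND x3 AND NOT x2)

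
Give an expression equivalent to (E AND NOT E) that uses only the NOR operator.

((E NOR E) NOR ((E NOR E) NOR (E NOR E)))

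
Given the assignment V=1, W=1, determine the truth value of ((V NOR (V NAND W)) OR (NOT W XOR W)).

Substituting: ((1 NOR (1 NAND 1)) OR (NOT 1 XOR 1))
= 1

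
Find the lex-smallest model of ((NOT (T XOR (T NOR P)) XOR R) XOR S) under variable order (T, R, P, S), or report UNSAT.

T=0, R=0, P=0, S=1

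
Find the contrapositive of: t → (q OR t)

Contrapositive: NOT (q OR t) → NOT t
Note: A statement and its contrapositive are logically equivalent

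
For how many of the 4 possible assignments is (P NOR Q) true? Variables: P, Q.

Satisfying assignments: (0,0)
Count: 1 out of 4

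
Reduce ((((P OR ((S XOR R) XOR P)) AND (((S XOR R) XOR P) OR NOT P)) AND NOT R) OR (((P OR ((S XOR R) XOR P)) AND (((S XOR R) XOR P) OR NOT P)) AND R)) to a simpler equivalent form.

By distribution ((E AND v) OR (E AND NOT v) = E) then distribution ((E OR v) AND (E OR NOT v) = E):
= ((S XOR R) XOR P)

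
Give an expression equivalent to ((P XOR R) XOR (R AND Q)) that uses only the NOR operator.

((((((((P NOR R) NOR (P NOR R)) NOR ((P NOR R) NOR (P NOR R))) NOR ((((P NOR P) NOR (R NOR R)) NOR ((P NOR P) NOR (R NOR R))) NOR (((P NOR P) NOR (R NOR R)) NOR ((P NOR P) NOR (R NOR R))))) NOR ((R NOR R) NOR (Q NOR Q))) NOR (((((P NOR R) NOR (P NOR R)) NOR ((P NOR R) NOR (P NOR R))) NOR ((((P NOR P) NOR (R NOR R)) NOR ((P NOR P) NOR (R NOR R))) NOR (((P NOR P) NOR (R NOR R)) NOR ((P NOR P) NOR (R NOR R))))) NOR ((R NOR R) NOR (Q NOR Q)))) NOR ((((((P NOR R) NOR (P NOR R)) NOR ((P NOR R) NOR (P NOR R))) NOR ((((P NOR P) NOR (R NOR R)) NOR ((P NOR P) NOR (R NOR R))) NOR (((P NOR P) NOR (R NOR R)) NOR ((P NOR P) NOR (R NOR R))))) NOR ((R NOR R) NOR (Q NOR Q))) NOR (((((P NOR R) NOR (P NOR R)) NOR ((P NOR R) NOR (P NOR R))) NOR ((((P NOR P) NOR (R NOR R)) NOR ((P NOR P) NOR (R NOR R))) NOR (((P NOR P) NOR (R NOR R)) NOR ((P NOR P) NOR (R NOR R))))) NOR ((R NOR R) NOR (Q NOR Q))))) NOR ((((((((P NOR R) NOR (P NOR R)) NOR ((P NOR R) NOR (P NOR R))) NOR ((((P NOR P) NOR (R NOR R)) NOR ((P NOR P) NOR (R NOR R))) NOR (((P NOR P) NOR (R NOR R)) NOR ((P NOR P) NOR (R NOR R))))) NOR ((((P NOR R) NOR (P NOR R)) NOR ((P NOR R) NOR (P NOR R))) NOR ((((P NOR P) NOR (R NOR R)) NOR ((P NOR P) NOR (R NOR R))) NOR (((P NOR P) NOR (R NOR R)) NOR ((P NOR P) NOR (R NOR R)))))) NOR (((R NOR R) NOR (Q NOR Q)) NOR ((R NOR R) NOR (Q NOR Q)))) NOR ((((((P NOR R) NOR (P NOR R)) NOR ((P NOR R) NOR (P NOR R))) NOR ((((P NOR P) NOR (R NOR R)) NOR ((P NOR P) NOR (R NOR R))) NOR (((P NOR P) NOR (R NOR R)) NOR ((P NOR P) NOR (R NOR R))))) NOR ((((P NOR R) NOR (P NOR R)) NOR ((P NOR R) NOR (P NOR R))) NOR ((((P NOR P) NOR (R NOR R)) NOR ((P NOR P) NOR (R NOR R))) NOR (((P NOR P) NOR (R NOR R)) NOR ((P NOR P) NOR (R NOR R)))))) NOR (((R NOR R) NOR (Q NOR Q)) NOR ((R NOR R) NOR (Q NOR Q))))) NOR (((((((P NOR R) NOR (P NOR R)) NOR ((P NOR R) NOR (P NOR R))) NOR ((((P NOR P) NOR (R NOR R)) NOR ((P NOR P) NOR (R NOR R))) NOR (((P NOR P) NOR (R NOR R)) NOR ((P NOR P) NOR (R NOR R))))) NOR ((((P NOR R) NOR (P NOR R)) NOR ((P NOR R) NOR (P NOR R))) NOR ((((P NOR P) NOR (R NOR R)) NOR ((P NOR P) NOR (R NOR R))) NOR (((P NOR P) NOR (R NOR R)) NOR ((P NOR P) NOR (R NOR R)))))) NOR (((R NOR R) NOR (Q NOR Q)) NOR ((R NOR R) NOR (Q NOR Q)))) NOR ((((((P NOR R) NOR (P NOR R)) NOR ((P NOR R) NOR (P NOR R))) NOR ((((P NOR P) NOR (R NOR R)) NOR ((P NOR P) NOR (R NOR R))) NOR (((P NOR P) NOR (R NOR R)) NOR ((P NOR P) NOR (R NOR R))))) NOR ((((P NOR R) NOR (P NOR R)) NOR ((P NOR R) NOR (P NOR R))) NOR ((((P NOR P) NOR (R NOR R)) NOR ((P NOR P) NOR (R NOR R))) NOR (((P NOR P) NOR (R NOR R)) NOR ((P NOR P) NOR (R NOR R)))))) NOR (((R NOR R) NOR (Q NOR Q)) NOR ((R NOR R) NOR (Q NOR Q)))))))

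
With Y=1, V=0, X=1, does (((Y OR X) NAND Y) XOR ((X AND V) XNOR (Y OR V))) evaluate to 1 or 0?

Substituting: (((1 OR 1) NAND 1) XOR ((1 AND 0) XNOR (1 OR 0)))
= 0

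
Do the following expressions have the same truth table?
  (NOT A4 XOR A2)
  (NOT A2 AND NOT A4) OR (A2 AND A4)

Yes, they are equivalent — the two output columns agree on all 4 assignments:
A2 | A4 | Expression 1 | Expression 2
-------------------------------------
0 | 0 | 1 | 1
0 | 1 | 0 | 0
1 | 0 | 0 | 0
1 | 1 | 1 | 1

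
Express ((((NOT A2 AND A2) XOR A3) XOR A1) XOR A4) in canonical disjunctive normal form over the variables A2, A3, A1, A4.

(NOT A2 AND NOT A3 AND NOT A1 AND A4) OR (NOT A2 AND NOT A3 AND A1 AND NOT A4) OR (NOT A2 AND A3 AND NOT A1 AND NOT A4) OR (NOT A2 AND A3 AND A1 AND A4) OR (A2 AND NOT A3 AND NOT A1 AND A4) OR (A2 AND NOT A3 AND A1 AND NOT A4) OR (A2 AND A3 AND NOT A1 AND NOT A4) OR (A2 AND A3 AND A1 AND A4)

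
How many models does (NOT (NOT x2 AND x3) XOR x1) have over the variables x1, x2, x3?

Satisfying assignments: (0,0,0), (0,1,0), (0,1,1), (1,0,1)
Count: 4 out of 8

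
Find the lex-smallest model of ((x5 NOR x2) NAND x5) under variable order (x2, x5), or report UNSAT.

x2=0, x5=0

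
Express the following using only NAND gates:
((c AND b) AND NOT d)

((((c NAND b) NAND (c NAND b)) NAND (d NAND d)) NAND (((c NAND b) NAND (c NAND b)) NAND (d NAND d)))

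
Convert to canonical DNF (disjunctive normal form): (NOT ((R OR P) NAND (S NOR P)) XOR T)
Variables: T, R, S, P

(NOT T AND R AND NOT S AND NOT P) OR (T AND NOT R AND NOT S AND NOT P) OR (T AND NOT R AND NOT S AND P) OR (T AND NOT R AND S AND NOT P) OR (T AND NOT R AND S AND P) OR (T AND R AND NOT S AND P) OR (T AND R AND S AND NOT P) OR (T AND R AND S AND P)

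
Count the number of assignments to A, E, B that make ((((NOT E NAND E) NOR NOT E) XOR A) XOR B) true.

Satisfying assignments: (0,0,1), (0,1,1), (1,0,0), (1,1,0)
Count: 4 out of 8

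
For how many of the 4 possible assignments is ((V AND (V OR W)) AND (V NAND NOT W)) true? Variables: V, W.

Satisfying assignments: (1,1)
Count: 1 out of 4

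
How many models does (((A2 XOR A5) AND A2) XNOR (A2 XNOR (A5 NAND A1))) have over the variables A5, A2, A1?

Satisfying assignments: (0,0,0), (0,0,1), (0,1,0), (0,1,1), (1,0,0), (1,1,1)
Count: 6 out of 8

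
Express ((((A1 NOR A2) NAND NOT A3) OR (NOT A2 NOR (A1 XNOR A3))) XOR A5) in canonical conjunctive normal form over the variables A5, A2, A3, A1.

(A5 OR A2 OR A3 OR A1) AND (NOT A5 OR A2 OR A3 OR NOT A1) AND (NOT A5 OR A2 OR NOT A3 OR A1) AND (NOT A5 OR A2 OR NOT A3 OR NOT A1) AND (NOT A5 OR NOT A2 OR A3 OR A1) AND (NOT A5 OR NOT A2 OR A3 OR NOT A1) AND (NOT A5 OR NOT A2 OR NOT A3 OR A1) AND (NOT A5 OR NOT A2 OR NOT A3 OR NOT A1)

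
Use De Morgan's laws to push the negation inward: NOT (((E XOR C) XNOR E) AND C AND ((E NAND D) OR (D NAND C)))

NOT ((E XOR C) XNOR E) OR NOT C OR NOT ((E NAND D) OR (D NAND C))
De Morgan's: NOT(AND of terms) = OR of negations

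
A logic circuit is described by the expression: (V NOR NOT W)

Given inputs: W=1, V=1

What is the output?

Substituting: (1 NOR NOT 1)
= 0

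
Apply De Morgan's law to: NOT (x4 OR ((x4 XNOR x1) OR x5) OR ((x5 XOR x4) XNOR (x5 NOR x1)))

NOT x4 AND NOT ((x4 XNOR x1) OR x5) AND NOT ((x5 XOR x4) XNOR (x5 NOR x1))
De Morgan's: NOT(OR of terms) = AND of negations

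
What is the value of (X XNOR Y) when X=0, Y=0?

Substituting: (0 XNOR 0)
= 1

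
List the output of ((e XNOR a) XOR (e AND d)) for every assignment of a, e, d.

a | e | d | Output
------------------
0 | 0 | 0 | 1
0 | 0 | 1 | 1
0 | 1 | 0 | 0
0 | 1 | 1 | 1
1 | 0 | 0 | 0
1 | 0 | 1 | 0
1 | 1 | 0 | 1
1 | 1 | 1 | 0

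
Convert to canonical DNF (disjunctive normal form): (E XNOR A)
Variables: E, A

(NOT E AND NOT A) OR (E AND A)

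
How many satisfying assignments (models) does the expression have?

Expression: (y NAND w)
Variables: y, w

Satisfying assignments: (0,0), (0,1), (1,0)
Count: 3 out of 4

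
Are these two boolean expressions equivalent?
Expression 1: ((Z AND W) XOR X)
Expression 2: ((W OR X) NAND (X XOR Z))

No. Counterexample: with W=0, X=0, Z=0, Expression 1 = 0 but Expression 2 = 1.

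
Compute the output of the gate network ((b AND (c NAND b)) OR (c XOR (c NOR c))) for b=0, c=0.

Substituting: ((0 AND (0 NAND 0)) OR (0 XOR (0 NOR 0)))
= 1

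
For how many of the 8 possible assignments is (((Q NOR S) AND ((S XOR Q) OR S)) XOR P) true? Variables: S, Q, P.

Satisfying assignments: (0,0,1), (0,1,1), (1,0,1), (1,1,1)
Count: 4 out of 8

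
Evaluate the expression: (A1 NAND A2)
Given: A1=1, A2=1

Substituting: (1 NAND 1)
= 0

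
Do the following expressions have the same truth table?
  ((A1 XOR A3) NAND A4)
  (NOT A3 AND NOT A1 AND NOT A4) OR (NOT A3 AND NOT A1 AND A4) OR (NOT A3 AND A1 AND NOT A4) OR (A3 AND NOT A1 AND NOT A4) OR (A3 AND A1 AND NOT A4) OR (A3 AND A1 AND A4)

Yes, they are equivalent — the two output columns agree on all 8 assignments:
A3 | A1 | A4 | Expression 1 | Expression 2
------------------------------------------
0 | 0 | 0 | 1 | 1
0 | 0 | 1 | 1 | 1
0 | 1 | 0 | 1 | 1
0 | 1 | 1 | 0 | 0
1 | 0 | 0 | 1 | 1
1 | 0 | 1 | 0 | 0
1 | 1 | 0 | 1 | 1
1 | 1 | 1 | 1 | 1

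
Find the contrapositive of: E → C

Contrapositive: NOT C → NOT E
Note: A statement and its contrapositive are logically equivalent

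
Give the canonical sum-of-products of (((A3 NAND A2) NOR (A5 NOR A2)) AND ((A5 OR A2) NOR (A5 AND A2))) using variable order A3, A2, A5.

Σm() = FALSE (no minterms)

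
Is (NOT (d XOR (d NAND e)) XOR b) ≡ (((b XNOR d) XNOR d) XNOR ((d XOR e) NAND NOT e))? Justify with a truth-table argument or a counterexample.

Yes, they are equivalent — the two output columns agree on all 8 assignments:
e | b | d | Expression 1 | Expression 2
---------------------------------------
0 | 0 | 0 | 0 | 0
0 | 0 | 1 | 1 | 1
0 | 1 | 0 | 1 | 1
0 | 1 | 1 | 0 | 0
1 | 0 | 0 | 0 | 0
1 | 0 | 1 | 0 | 0
1 | 1 | 0 | 1 | 1
1 | 1 | 1 | 1 | 1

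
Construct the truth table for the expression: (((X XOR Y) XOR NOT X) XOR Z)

X | Z | Y | Output
------------------
0 | 0 | 0 | 1
0 | 0 | 1 | 0
0 | 1 | 0 | 0
0 | 1 | 1 | 1
1 | 0 | 0 | 1
1 | 0 | 1 | 0
1 | 1 | 0 | 0
1 | 1 | 1 | 1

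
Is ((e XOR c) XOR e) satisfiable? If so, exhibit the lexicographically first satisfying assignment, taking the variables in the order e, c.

e=0, c=1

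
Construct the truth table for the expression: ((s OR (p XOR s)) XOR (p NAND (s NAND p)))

p | s | Output
--------------
0 | 0 | 1
0 | 1 | 0
1 | 0 | 1
1 | 1 | 0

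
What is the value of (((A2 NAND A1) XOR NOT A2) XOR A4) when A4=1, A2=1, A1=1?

Substituting: (((1 NAND 1) XOR NOT 1) XOR 1)
= 1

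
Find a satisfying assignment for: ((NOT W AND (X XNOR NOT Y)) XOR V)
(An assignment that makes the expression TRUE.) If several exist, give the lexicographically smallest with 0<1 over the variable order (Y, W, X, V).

Y=0, W=0, X=0, V=1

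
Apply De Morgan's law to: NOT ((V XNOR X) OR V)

NOT (V XNOR X) AND NOT V
De Morgan's: NOT(OR of terms) = AND of negations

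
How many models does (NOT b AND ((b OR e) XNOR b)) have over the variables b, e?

Satisfying assignments: (0,0)
Count: 1 out of 4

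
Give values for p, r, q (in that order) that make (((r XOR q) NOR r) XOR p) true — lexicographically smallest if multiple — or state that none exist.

p=0, r=0, q=0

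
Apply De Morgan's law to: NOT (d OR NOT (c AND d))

NOT d AND (c AND d)
De Morgan's: NOT(OR of terms) = AND of negations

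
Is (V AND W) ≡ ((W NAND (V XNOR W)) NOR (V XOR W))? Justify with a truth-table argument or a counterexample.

Yes, they are equivalent — the two output columns agree on all 4 assignments:
V | W | Expression 1 | Expression 2
-----------------------------------
0 | 0 | 0 | 0
0 | 1 | 0 | 0
1 | 0 | 0 | 0
1 | 1 | 1 | 1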